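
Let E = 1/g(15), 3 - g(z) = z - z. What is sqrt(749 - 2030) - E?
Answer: -1/3 + I*sqrt(1281) ≈ -0.33333 + 35.791*I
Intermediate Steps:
g(z) = 3 (g(z) = 3 - (z - z) = 3 - 1*0 = 3 + 0 = 3)
E = 1/3 ≈ 0.33333
sqrt(749 - 2030) - E = sqrt(749 - 2030) - 1*1/3 = sqrt(-1281) - 1/3 = I*sqrt(1281) - 1/3 = -1/3 + I*sqrt(1281)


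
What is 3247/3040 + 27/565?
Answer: 383327/343520 ≈ 1.1159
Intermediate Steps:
3247/3040 + 27/565 = 383327/343520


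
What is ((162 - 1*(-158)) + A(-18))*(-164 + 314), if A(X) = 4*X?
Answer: 37200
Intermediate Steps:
((162 - 1*(-158)) + A(-18))*(-164 + 314) = ((162 - 1*(-158)) + 4*(-18))*(-164 + 314) = ((162 + 158) - 72)*150 = (320 - 72)*150 = 248*150 = 37200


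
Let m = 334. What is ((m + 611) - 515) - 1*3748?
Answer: -3318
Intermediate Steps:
((m + 611) - 515) - 1*3748 = ((334 + 611) - 515) - 1*3748 = (945 - 515) - 3748 = 430 - 3748 = -3318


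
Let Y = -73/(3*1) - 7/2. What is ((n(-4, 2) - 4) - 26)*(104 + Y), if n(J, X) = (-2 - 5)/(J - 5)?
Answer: -120191/54 ≈ -2225.8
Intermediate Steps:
n(J, X) = -7/(-5 + J)
Y = -167/6 (Y = -73/3 - 7*1/2 = -73*1/3 - 7/2 = -73/3 - 7/2 = -167/6 ≈ -27.833)
((n(-4, 2) - 4) - 26)*(104 + Y) = ((-7/(-5 - 4) - 4) - 26)*(104 - 167/6) = ((-7/(-9) - 4) - 26)*(457/6) = ((-7*(-1/9) - 4) - 26)*(457/6) = ((7/9 - 4) - 26)*(457/6) = (-29/9 - 26)*(457/6) = -263/9*457/6 = -120191/54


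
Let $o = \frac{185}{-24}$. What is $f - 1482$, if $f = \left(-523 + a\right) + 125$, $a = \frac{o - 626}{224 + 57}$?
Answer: $- \frac{12693929}{6744} \approx -1882.3$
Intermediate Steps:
$o = - \frac{185}{24}$ ($o = 185 \left(- \frac{1}{24}\right) = - \frac{185}{24} \approx -7.7083$)
$a = - \frac{15209}{6744}$ ($a = \frac{- \frac{185}{24} - 626}{224 + 57} = - \frac{15209}{24 \cdot 281} = \left(- \frac{15209}{24}\right) \frac{1}{281} = - \frac{15209}{6744} \approx -2.2552$)
$f = - \frac{2699321}{6744}$ ($f = \left(-523 - \frac{15209}{6744}\right) + 125 = - \frac{3542321}{6744} + 125 = - \frac{2699321}{6744} \approx -400.26$)
$f - 1482 = - \frac{2699321}{6744} - 1482 = - \frac{12693929}{6744}$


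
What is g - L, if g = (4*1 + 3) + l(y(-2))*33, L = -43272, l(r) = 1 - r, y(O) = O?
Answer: 43378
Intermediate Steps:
g = 106 (g = (4*1 + 3) + (1 - 1*(-2))*33 = (4 + 3) + (1 + 2)*33 = 7 + 3*33 = 7 + 99 = 106)
g - L = 106 - 1*(-43272) = 106 + 43272 = 43378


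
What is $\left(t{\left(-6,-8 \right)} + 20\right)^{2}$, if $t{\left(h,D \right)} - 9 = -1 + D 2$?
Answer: $144$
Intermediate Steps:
$t{\left(h,D \right)} = 8 + 2 D$ ($t{\left(h,D \right)} = 9 + \left(-1 + D 2\right) = 9 + \left(-1 + 2 D\right) = 8 + 2 D$)
$\left(t{\left(-6,-8 \right)} + 20\right)^{2} = \left(\left(8 + 2 \left(-8\right)\right) + 20\right)^{2} = \left(\left(8 - 16\right) + 20\right)^{2} = \left(-8 + 20\right)^{2} = 12^{2} = 144$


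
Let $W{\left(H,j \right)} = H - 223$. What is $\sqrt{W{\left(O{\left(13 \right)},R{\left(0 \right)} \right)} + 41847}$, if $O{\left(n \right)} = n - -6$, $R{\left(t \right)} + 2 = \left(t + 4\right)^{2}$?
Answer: $3 \sqrt{4627} \approx 204.07$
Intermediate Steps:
$R{\left(t \right)} = -2 + \left(4 + t\right)^{2}$ ($R{\left(t \right)} = -2 + \left(t + 4\right)^{2} = -2 + \left(4 + t\right)^{2}$)
$O{\left(n \right)} = 6 + n$ ($O{\left(n \right)} = n + 6 = 6 + n$)
$W{\left(H,j \right)} = -223 + H$
$\sqrt{W{\left(O{\left(13 \right)},R{\left(0 \right)} \right)} + 41847} = \sqrt{\left(-223 + \left(6 + 13\right)\right) + 41847} = \sqrt{\left(-223 + 19\right) + 41847} = \sqrt{-204 + 41847} = \sqrt{41643} = 3 \sqrt{4627}$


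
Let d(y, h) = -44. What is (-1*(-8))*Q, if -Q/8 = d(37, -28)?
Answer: 2816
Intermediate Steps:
Q = 352 (Q = -8*(-44) = 352)
(-1*(-8))*Q = -1*(-8)*352 = 8*352 = 2816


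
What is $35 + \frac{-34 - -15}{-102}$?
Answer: $\frac{3589}{102} \approx 35.186$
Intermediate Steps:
$35 + \frac{-34 - -15}{-102} = 35 - \frac{-34 + 15}{102} = 35 - - \frac{19}{102} = 35 + \frac{19}{102} = \frac{3589}{102}$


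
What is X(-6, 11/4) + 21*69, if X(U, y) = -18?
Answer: 1431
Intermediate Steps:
X(-6, 11/4) + 21*69 = -18 + 21*69 = -18 + 1449 = 1431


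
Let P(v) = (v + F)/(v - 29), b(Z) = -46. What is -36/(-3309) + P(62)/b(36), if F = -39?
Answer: -311/72798 ≈ -0.0042721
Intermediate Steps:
P(v) = (-39 + v)/(-29 + v) (P(v) = (v - 39)/(v - 29) = (-39 + v)/(-29 + v))
-36/(-3309) + P(62)/b(36) = -36/(-3309) + ((-39 + 62)/(-29 + 62))/(-46) = -36*(-1/3309) + (23/33)*(-1/46) = 12/1103 + ((1/33)*23)*(-1/46) = 12/1103 + (23/33)*(-1/46) = 12/1103 - 1/66 = -311/72798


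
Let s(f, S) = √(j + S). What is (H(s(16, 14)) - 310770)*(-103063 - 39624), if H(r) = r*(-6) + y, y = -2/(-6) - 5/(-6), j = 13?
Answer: 266056035131/6 + 2568366*√3 ≈ 4.4347e+10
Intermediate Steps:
y = 7/6 (y = -2*(-⅙) - 5*(-⅙) = ⅓ + ⅚ = 7/6 ≈ 1.1667)
s(f, S) = √(13 + S)
H(r) = 7/6 - 6*r (H(r) = r*(-6) + 7/6 = -6*r + 7/6 = 7/6 - 6*r)
(H(s(16, 14)) - 310770)*(-103063 - 39624) = ((7/6 - 6*√(13 + 14)) - 310770)*(-103063 - 39624) = ((7/6 - 18*√3) - 310770)*(-142687) = (-1864613/6 - 18*√3)*(-142687) = 266056035131/6 + 2568366*√3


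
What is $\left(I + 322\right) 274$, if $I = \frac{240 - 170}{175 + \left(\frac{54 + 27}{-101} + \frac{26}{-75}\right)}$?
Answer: $\frac{4154816399}{47033} \approx 88338.0$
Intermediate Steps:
$I = \frac{37875}{94066}$ ($I = \frac{70}{175 + \left(81 \left(- \frac{1}{101}\right) + 26 \left(- \frac{1}{75}\right)\right)} = \frac{70}{175 - \frac{8701}{7575}} = \frac{70}{\frac{1316924}{7575}} = 70 \cdot \frac{7575}{1316924} = \frac{37875}{94066} \approx 0.40264$)
$\left(I + 322\right) 274 = \left(\frac{37875}{94066} + 322\right) 274 = \frac{30327127}{94066} \cdot 274 = \frac{4154816399}{47033}$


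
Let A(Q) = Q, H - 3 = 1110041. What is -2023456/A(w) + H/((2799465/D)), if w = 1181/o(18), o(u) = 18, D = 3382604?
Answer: 4332502486755536/3306168165 ≈ 1.3104e+6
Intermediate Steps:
H = 1110044 (H = 3 + 1110041 = 1110044)
w = 1181/18 ≈ 65.611
-2023456/A(w) + H/((2799465/D)) = -2023456/1181/18 + 1110044/((2799465/3382604)) = -2023456*18/1181 + 1110044/((2799465*(1/3382604))) = -36422208/1181 + 1110044/(2799465/3382604) = -36422208/1181 + 1110044*(3382604/2799465) = -36422208/1181 + 3754839274576/2799465 = 4332502486755536/3306168165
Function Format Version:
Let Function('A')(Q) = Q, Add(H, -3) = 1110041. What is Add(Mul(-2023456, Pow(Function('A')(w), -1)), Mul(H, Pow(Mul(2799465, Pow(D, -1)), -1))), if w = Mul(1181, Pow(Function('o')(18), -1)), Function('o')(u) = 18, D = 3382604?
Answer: Rational(4332502486755536, 3306168165) ≈ 1.3104e+6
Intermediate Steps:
H = 1110044 (H = Add(3, 1110041) = 1110044)
w = Rational(1181, 18) (w = Mul(1181, Pow(18, -1)) = Mul(1181, Rational(1, 18)) = Rational(1181, 18) ≈ 65.611)
Add(Mul(-2023456, Pow(Function('A')(w), -1)), Mul(H, Pow(Mul(2799465, Pow(D, -1)), -1))) = Add(Mul(-2023456, Pow(Rational(1181, 18), -1)), Mul(1110044, Pow(Mul(2799465, Pow(3382604, -1)), -1))) = Add(Mul(-2023456, Rational(18, 1181)), Mul(1110044, Pow(Mul(2799465, Rational(1, 3382604)), -1))) = Add(Rational(-36422208, 1181), Mul(1110044, Pow(Rational(2799465, 3382604), -1))) = Add(Rational(-36422208, 1181), Mul(1110044, Rational(3382604, 2799465))) = Add(Rational(-36422208, 1181), Rational(3754839274576, 2799465)) = Rational(4332502486755536, 3306168165)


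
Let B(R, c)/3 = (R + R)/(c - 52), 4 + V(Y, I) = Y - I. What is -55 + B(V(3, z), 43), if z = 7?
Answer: -149/3 ≈ -49.667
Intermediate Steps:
V(Y, I) = -4 + Y - I (V(Y, I) = -4 + (Y - I) = -4 + Y - I)
B(R, c) = 6*R/(-52 + c) (B(R, c) = 3*((R + R)/(c - 52)) = 3*((2*R)/(-52 + c)) = 3*(2*R/(-52 + c)) = 6*R/(-52 + c))
-55 + B(V(3, z), 43) = -55 + 6*(-4 + 3 - 1*7)/(-52 + 43) = -55 + 6*(-4 + 3 - 7)/(-9) = -55 + 6*(-8)*(-⅑) = -55 + 16/3 = -149/3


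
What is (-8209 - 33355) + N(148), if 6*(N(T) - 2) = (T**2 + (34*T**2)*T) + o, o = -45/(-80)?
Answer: 1759895369/96 ≈ 1.8332e+7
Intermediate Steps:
o = 9/16 (o = -45*(-1/80) = 9/16 ≈ 0.56250)
N(T) = 67/32 + T**2/6 + 17*T**3/3 (N(T) = 2 + ((T**2 + (34*T**2)*T) + 9/16)/6 = 2 + ((T**2 + 34*T**3) + 9/16)/6 = 2 + (9/16 + T**2 + 34*T**3)/6 = 2 + (3/32 + T**2/6 + 17*T**3/3) = 67/32 + T**2/6 + 17*T**3/3)
(-8209 - 33355) + N(148) = (-8209 - 33355) + (67/32 + (1/6)*148**2 + (17/3)*148**3) = -41564 + (67/32 + (1/6)*21904 + (17/3)*3241792) = -41564 + (67/32 + 10952/3 + 55110464/3) = -41564 + 1763885513/96 = 1759895369/96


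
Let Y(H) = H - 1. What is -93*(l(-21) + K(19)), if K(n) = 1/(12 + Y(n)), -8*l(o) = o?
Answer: -9889/40 ≈ -247.23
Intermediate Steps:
Y(H) = -1 + H
l(o) = -o/8
K(n) = 1/(11 + n) (K(n) = 1/(12 + (-1 + n)) = 1/(11 + n))
-93*(l(-21) + K(19)) = -93*(-⅛*(-21) + 1/(11 + 19)) = -93*(21/8 + 1/30) = -93*319/120 = -9889/40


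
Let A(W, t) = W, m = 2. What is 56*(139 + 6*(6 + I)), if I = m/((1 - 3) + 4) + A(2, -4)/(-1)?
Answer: 9464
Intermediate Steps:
I = -1 (I = 2/((1 - 3) + 4) + 2/(-1) = 2/(-2 + 4) + 2*(-1) = 2/2 - 2 = 2*(1/2) - 2 = 1 - 2 = -1)
56*(139 + 6*(6 + I)) = 56*(139 + 6*(6 - 1)) = 56*(139 + 6*5) = 56*(139 + 30) = 56*169 = 9464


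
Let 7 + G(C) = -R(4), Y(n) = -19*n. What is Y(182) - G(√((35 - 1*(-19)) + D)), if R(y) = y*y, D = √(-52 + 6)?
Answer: -3435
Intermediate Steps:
D = I*√46 (D = √(-46) = I*√46 ≈ 6.7823*I)
R(y) = y²
G(C) = -23 (G(C) = -7 - 1*4² = -7 - 1*16 = -7 - 16 = -23)
Y(182) - G(√((35 - 1*(-19)) + D)) = -19*182 - 1*(-23) = -3458 + 23 = -3435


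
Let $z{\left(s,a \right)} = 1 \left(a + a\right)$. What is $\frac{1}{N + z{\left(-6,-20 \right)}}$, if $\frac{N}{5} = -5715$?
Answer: $- \frac{1}{28615} \approx -3.4947 \cdot 10^{-5}$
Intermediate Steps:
$z{\left(s,a \right)} = 2 a$ ($z{\left(s,a \right)} = 1 \cdot 2 a = 2 a$)
$N = -28575$ ($N = 5 \left(-5715\right) = -28575$)
$\frac{1}{N + z{\left(-6,-20 \right)}} = \frac{1}{-28575 + 2 \left(-20\right)} = \frac{1}{-28575 - 40} = \frac{1}{-28615} = - \frac{1}{28615}$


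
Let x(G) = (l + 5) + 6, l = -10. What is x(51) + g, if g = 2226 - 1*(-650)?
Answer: 2877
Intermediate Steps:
x(G) = 1 (x(G) = (-10 + 5) + 6 = -5 + 6 = 1)
g = 2876 (g = 2226 + 650 = 2876)
x(51) + g = 1 + 2876 = 2877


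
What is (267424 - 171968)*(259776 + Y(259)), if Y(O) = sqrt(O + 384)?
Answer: 24797177856 + 95456*sqrt(643) ≈ 2.4800e+10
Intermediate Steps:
Y(O) = sqrt(384 + O)
(267424 - 171968)*(259776 + Y(259)) = (267424 - 171968)*(259776 + sqrt(384 + 259)) = 95456*(259776 + sqrt(643)) = 24797177856 + 95456*sqrt(643)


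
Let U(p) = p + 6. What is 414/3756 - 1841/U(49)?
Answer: -1148671/34430 ≈ -33.362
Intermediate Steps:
U(p) = 6 + p
414/3756 - 1841/U(49) = 414/3756 - 1841/(6 + 49) = 414*(1/3756) - 1841/55 = 69/626 - 1841*1/55 = 69/626 - 1841/55 = -1148671/34430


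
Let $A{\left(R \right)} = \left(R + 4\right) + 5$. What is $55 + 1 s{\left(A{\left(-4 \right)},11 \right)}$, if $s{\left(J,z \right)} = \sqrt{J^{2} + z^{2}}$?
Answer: $55 + \sqrt{146} \approx 67.083$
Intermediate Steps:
$A{\left(R \right)} = 9 + R$ ($A{\left(R \right)} = \left(4 + R\right) + 5 = 9 + R$)
$55 + 1 s{\left(A{\left(-4 \right)},11 \right)} = 55 + 1 \sqrt{\left(9 - 4\right)^{2} + 11^{2}} = 55 + 1 \sqrt{5^{2} + 121} = 55 + 1 \sqrt{25 + 121} = 55 + 1 \sqrt{146} = 55 + \sqrt{146}$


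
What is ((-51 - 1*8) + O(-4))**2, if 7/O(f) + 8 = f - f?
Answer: 229441/64 ≈ 3585.0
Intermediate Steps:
O(f) = -7/8 (O(f) = 7/(-8 + (f - f)) = 7/(-8 + 0) = 7/(-8) = 7*(-1/8) = -7/8)
((-51 - 1*8) + O(-4))**2 = ((-51 - 1*8) - 7/8)**2 = ((-51 - 8) - 7/8)**2 = (-59 - 7/8)**2 = (-479/8)**2 = 229441/64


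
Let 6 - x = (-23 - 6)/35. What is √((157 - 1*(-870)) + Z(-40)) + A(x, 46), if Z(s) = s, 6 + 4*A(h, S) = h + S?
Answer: 1639/140 + √987 ≈ 43.124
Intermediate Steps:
x = 239/35 (x = 6 - (-23 - 6)/35 = 6 - (-29)/35 = 6 - 1*(-29/35) = 6 + 29/35 = 239/35 ≈ 6.8286)
A(h, S) = -3/2 + S/4 + h/4 (A(h, S) = -3/2 + (h + S)/4 = -3/2 + (S + h)/4 = -3/2 + (S/4 + h/4) = -3/2 + S/4 + h/4)
√((157 - 1*(-870)) + Z(-40)) + A(x, 46) = √((157 - 1*(-870)) - 40) + (-3/2 + (¼)*46 + (¼)*(239/35)) = √((157 + 870) - 40) + (-3/2 + 23/2 + 239/140) = √(1027 - 40) + 1639/140 = √987 + 1639/140 = 1639/140 + √987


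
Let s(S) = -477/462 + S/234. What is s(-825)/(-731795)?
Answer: 13688/2197580385 ≈ 6.2287e-6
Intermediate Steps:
s(S) = -159/154 + S/234 (s(S) = -477*1/462 + S*(1/234) = -159/154 + S/234)
s(-825)/(-731795) = (-159/154 + (1/234)*(-825))/(-731795) = (-159/154 - 275/78)*(-1/731795) = -13688/3003*(-1/731795) = 13688/2197580385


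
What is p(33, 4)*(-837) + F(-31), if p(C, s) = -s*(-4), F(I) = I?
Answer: -13423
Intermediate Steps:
p(C, s) = 4*s
p(33, 4)*(-837) + F(-31) = (4*4)*(-837) - 31 = 16*(-837) - 31 = -13392 - 31 = -13423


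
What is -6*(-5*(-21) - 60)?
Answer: -270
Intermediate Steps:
-6*(-5*(-21) - 60) = -6*(105 - 60) = -6*45 = -270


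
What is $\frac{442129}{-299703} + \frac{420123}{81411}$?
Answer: $\frac{2724786650}{739367301} \approx 3.6853$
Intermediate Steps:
$\frac{442129}{-299703} + \frac{420123}{81411} = 442129 \left(- \frac{1}{299703}\right) + 420123 \cdot \frac{1}{81411} = - \frac{442129}{299703} + \frac{12731}{2467} = \frac{2724786650}{739367301}$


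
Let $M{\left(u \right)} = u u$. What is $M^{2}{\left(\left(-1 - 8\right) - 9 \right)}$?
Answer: $104976$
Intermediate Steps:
$M{\left(u \right)} = u^{2}$
$M^{2}{\left(\left(-1 - 8\right) - 9 \right)} = \left(\left(\left(-1 - 8\right) - 9\right)^{2}\right)^{2} = \left(\left(-9 - 9\right)^{2}\right)^{2} = \left(\left(-18\right)^{2}\right)^{2} = 324^{2} = 104976$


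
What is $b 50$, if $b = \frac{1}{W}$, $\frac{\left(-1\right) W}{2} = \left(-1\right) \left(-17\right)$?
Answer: $- \frac{25}{17} \approx -1.4706$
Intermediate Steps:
$W = -34$ ($W = - 2 \left(\left(-1\right) \left(-17\right)\right) = \left(-2\right) 17 = -34$)
$b = - \frac{1}{34}$ ($b = \frac{1}{-34} = - \frac{1}{34} \approx -0.029412$)
$b 50 = \left(- \frac{1}{34}\right) 50 = - \frac{25}{17}$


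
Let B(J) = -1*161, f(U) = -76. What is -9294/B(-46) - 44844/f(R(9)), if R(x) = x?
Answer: 1981557/3059 ≈ 647.78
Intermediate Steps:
B(J) = -161
-9294/B(-46) - 44844/f(R(9)) = -9294/(-161) - 44844/(-76) = -9294*(-1/161) - 44844*(-1/76) = 9294/161 + 11211/19 = 1981557/3059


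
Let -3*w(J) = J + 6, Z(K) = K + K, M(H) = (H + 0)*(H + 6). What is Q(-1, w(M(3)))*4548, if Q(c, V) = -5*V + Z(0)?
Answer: 250140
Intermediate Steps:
M(H) = H*(6 + H)
Z(K) = 2*K
w(J) = -2 - J/3 (w(J) = -(J + 6)/3 = -(6 + J)/3 = -2 - J/3)
Q(c, V) = -5*V (Q(c, V) = -5*V + 2*0 = -5*V + 0 = -5*V)
Q(-1, w(M(3)))*4548 = -5*(-2 - (6 + 3))*4548 = -5*(-2 - 9)*4548 = -5*(-11)*4548 = 55*4548 = 250140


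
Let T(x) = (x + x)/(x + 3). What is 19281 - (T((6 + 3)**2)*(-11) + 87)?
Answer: 269013/14 ≈ 19215.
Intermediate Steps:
T(x) = 2*x/(3 + x) (T(x) = (2*x)/(3 + x) = 2*x/(3 + x))
19281 - (T((6 + 3)**2)*(-11) + 87) = 19281 - ((2*(6 + 3)**2/(3 + (6 + 3)**2))*(-11) + 87) = 19281 - ((2*9**2/(3 + 9**2))*(-11) + 87) = 19281 - ((2*81/(3 + 81))*(-11) + 87) = 19281 - ((2*81/84)*(-11) + 87) = 19281 - ((2*81*(1/84))*(-11) + 87) = 19281 - ((27/14)*(-11) + 87) = 19281 - (-297/14 + 87) = 19281 - 1*921/14 = 19281 - 921/14 = 269013/14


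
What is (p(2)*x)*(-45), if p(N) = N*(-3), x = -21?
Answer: -5670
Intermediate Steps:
p(N) = -3*N
(p(2)*x)*(-45) = (-3*2*(-21))*(-45) = -6*(-21)*(-45) = 126*(-45) = -5670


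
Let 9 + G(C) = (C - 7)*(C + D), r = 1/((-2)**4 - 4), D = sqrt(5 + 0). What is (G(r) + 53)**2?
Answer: 44060089/20736 - 518999*sqrt(5)/864 ≈ 781.62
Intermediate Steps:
D = sqrt(5) ≈ 2.2361
r = 1/12 (r = 1/(16 - 4) = 1/12 ≈ 0.083333)
G(C) = -9 + (-7 + C)*(C + sqrt(5)) (G(C) = -9 + (C - 7)*(C + sqrt(5)) = -9 + (-7 + C)*(C + sqrt(5)))
(G(r) + 53)**2 = ((-9 + (1/12)**2 - 7*1/12 - 7*sqrt(5) + sqrt(5)/12) + 53)**2 = ((-9 + 1/144 - 7/12 - 7*sqrt(5) + sqrt(5)/12) + 53)**2 = ((-1379/144 - 83*sqrt(5)/12) + 53)**2 = (6253/144 - 83*sqrt(5)/12)**2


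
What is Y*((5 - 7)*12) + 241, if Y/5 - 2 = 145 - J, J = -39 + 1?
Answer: -21959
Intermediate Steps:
J = -38
Y = 925 (Y = 10 + 5*(145 - 1*(-38)) = 10 + 5*(145 + 38) = 10 + 5*183 = 10 + 915 = 925)
Y*((5 - 7)*12) + 241 = 925*((5 - 7)*12) + 241 = 925*(-2*12) + 241 = 925*(-24) + 241 = -22200 + 241 = -21959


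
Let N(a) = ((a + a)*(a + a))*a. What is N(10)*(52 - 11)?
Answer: 164000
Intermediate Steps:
N(a) = 4*a³ (N(a) = ((2*a)*(2*a))*a = (4*a²)*a = 4*a³)
N(10)*(52 - 11) = (4*10³)*(52 - 11) = (4*1000)*41 = 4000*41 = 164000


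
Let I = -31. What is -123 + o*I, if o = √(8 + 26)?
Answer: -123 - 31*√34 ≈ -303.76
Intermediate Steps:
o = √34 ≈ 5.8309
-123 + o*I = -123 + √34*(-31) = -123 - 31*√34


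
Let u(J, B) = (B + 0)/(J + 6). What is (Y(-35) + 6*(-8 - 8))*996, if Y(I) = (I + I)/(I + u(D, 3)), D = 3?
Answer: -1216863/13 ≈ -93605.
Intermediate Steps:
u(J, B) = B/(6 + J)
Y(I) = 2*I/(⅓ + I) (Y(I) = (I + I)/(I + 3/(6 + 3)) = (2*I)/(I + 3/9) = (2*I)/(I + 3*(⅑)) = (2*I)/(I + ⅓) = (2*I)/(⅓ + I) = 2*I/(⅓ + I))
(Y(-35) + 6*(-8 - 8))*996 = (6*(-35)/(1 + 3*(-35)) + 6*(-8 - 8))*996 = (6*(-35)/(1 - 105) + 6*(-16))*996 = (6*(-35)/(-104) - 96)*996 = (6*(-35)*(-1/104) - 96)*996 = (105/52 - 96)*996 = -4887/52*996 = -1216863/13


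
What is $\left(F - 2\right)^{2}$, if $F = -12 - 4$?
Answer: $324$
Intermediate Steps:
$F = -16$ ($F = -12 - 4 = -16$)
$\left(F - 2\right)^{2} = \left(-16 - 2\right)^{2} = \left(-18\right)^{2} = 324$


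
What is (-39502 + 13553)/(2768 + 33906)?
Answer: -2359/3334 ≈ -0.70756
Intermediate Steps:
(-39502 + 13553)/(2768 + 33906) = -25949/36674 = -25949*1/36674 = -2359/3334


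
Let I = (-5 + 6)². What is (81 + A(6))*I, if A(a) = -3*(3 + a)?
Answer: 54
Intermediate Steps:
A(a) = -9 - 3*a
I = 1 (I = 1² = 1)
(81 + A(6))*I = (81 + (-9 - 3*6))*1 = (81 + (-9 - 18))*1 = (81 - 27)*1 = 54*1 = 54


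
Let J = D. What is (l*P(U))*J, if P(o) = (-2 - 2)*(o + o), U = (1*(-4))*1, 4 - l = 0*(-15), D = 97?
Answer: 12416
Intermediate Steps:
J = 97
l = 4 (l = 4 - 0*(-15) = 4 - 1*0 = 4 + 0 = 4)
U = -4 (U = -4*1 = -4)
P(o) = -8*o
(l*P(U))*J = (4*(-8*(-4)))*97 = (4*32)*97 = 128*97 = 12416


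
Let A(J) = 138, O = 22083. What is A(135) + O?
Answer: 22221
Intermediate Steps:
A(135) + O = 138 + 22083 = 22221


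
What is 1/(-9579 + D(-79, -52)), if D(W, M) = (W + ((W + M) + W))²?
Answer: 1/73942 ≈ 1.3524e-5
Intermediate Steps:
D(W, M) = (M + 3*W)² (D(W, M) = (W + ((M + W) + W))² = (W + (M + 2*W))² = (M + 3*W)²)
1/(-9579 + D(-79, -52)) = 1/(-9579 + (-52 + 3*(-79))²) = 1/(-9579 + (-52 - 237)²) = 1/(-9579 + (-289)²) = 1/(-9579 + 83521) = 1/73942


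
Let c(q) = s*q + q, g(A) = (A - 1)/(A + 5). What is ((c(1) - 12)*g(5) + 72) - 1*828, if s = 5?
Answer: -3792/5 ≈ -758.40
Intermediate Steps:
g(A) = (-1 + A)/(5 + A)
c(q) = 6*q (c(q) = 5*q + q = 6*q)
((c(1) - 12)*g(5) + 72) - 1*828 = ((6*1 - 12)*((-1 + 5)/(5 + 5)) + 72) - 1*828 = ((6 - 12)*(4/10) + 72) - 828 = (-3*4/5 + 72) - 828 = (-6*2/5 + 72) - 828 = (-12/5 + 72) - 828 = 348/5 - 828 = -3792/5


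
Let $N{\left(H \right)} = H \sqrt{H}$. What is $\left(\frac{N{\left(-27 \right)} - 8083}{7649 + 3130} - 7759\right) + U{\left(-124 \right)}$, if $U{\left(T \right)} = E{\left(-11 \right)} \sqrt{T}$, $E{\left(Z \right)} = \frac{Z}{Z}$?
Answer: $- \frac{83642344}{10779} + 2 i \sqrt{31} - \frac{27 i \sqrt{3}}{3593} \approx -7759.8 + 11.123 i$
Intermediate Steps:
$E{\left(Z \right)} = 1$
$U{\left(T \right)} = \sqrt{T}$ ($U{\left(T \right)} = 1 \sqrt{T} = \sqrt{T}$)
$N{\left(H \right)} = H^{\frac{3}{2}}$
$\left(\frac{N{\left(-27 \right)} - 8083}{7649 + 3130} - 7759\right) + U{\left(-124 \right)} = \left(\frac{\left(-27\right)^{\frac{3}{2}} - 8083}{7649 + 3130} - 7759\right) + \sqrt{-124} = \left(\frac{- 81 i \sqrt{3} - 8083}{10779} - 7759\right) + 2 i \sqrt{31} = \left(\left(-8083 - 81 i \sqrt{3}\right) \frac{1}{10779} - 7759\right) + 2 i \sqrt{31} = \left(\left(- \frac{8083}{10779} - \frac{27 i \sqrt{3}}{3593}\right) - 7759\right) + 2 i \sqrt{31} = \left(- \frac{83642344}{10779} - \frac{27 i \sqrt{3}}{3593}\right) + 2 i \sqrt{31} = - \frac{83642344}{10779} + 2 i \sqrt{31} - \frac{27 i \sqrt{3}}{3593}$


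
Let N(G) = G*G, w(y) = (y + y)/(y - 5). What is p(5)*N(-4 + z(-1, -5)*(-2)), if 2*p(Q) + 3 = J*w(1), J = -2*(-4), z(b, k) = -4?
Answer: -56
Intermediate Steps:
J = 8
w(y) = 2*y/(-5 + y) (w(y) = (2*y)/(-5 + y) = 2*y/(-5 + y))
p(Q) = -7/2 (p(Q) = -3/2 + (8*(2*1/(-5 + 1)))/2 = -3/2 + (8*(2*1/(-4)))/2 = -3/2 + (8*(2*1*(-1/4)))/2 = -3/2 + (8*(-1/2))/2 = -3/2 + (1/2)*(-4) = -3/2 - 2 = -7/2)
N(G) = G**2
p(5)*N(-4 + z(-1, -5)*(-2)) = -7*(-4 - 4*(-2))**2/2 = -7*(-4 + 8)**2/2 = -7/2*4**2 = -7/2*16 = -56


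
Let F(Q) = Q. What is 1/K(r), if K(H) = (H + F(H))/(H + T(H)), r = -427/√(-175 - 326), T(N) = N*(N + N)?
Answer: ½ + 427*I*√501/501 ≈ 0.5 + 19.077*I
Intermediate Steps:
T(N) = 2*N² (T(N) = N*(2*N) = 2*N²)
r = 427*I*√501/501 (r = -427*(-I*√501/501) = -(-427)*I*√501/501 = 427*I*√501/501 ≈ 19.077*I)
K(H) = 2*H/(H + 2*H²) (K(H) = (H + H)/(H + 2*H²) = (2*H)/(H + 2*H²) = 2*H/(H + 2*H²))
1/K(r) = 1/(2/(1 + 2*(427*I*√501/501))) = 1/(2/(1 + 854*I*√501/501)) = ½ + 427*I*√501/501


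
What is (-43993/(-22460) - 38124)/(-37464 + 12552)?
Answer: 856221047/559523520 ≈ 1.5303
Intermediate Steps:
(-43993/(-22460) - 38124)/(-37464 + 12552) = (-43993*(-1/22460) - 38124)/(-24912) = (43993/22460 - 38124)*(-1/24912) = -856221047/22460*(-1/24912) = 856221047/559523520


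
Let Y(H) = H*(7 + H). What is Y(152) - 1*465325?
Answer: -441157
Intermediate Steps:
Y(152) - 1*465325 = 152*(7 + 152) - 1*465325 = 152*159 - 465325 = 24168 - 465325 = -441157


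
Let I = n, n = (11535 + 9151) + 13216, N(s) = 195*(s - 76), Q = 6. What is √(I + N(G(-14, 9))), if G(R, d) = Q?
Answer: 2*√5063 ≈ 142.31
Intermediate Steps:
G(R, d) = 6
N(s) = -14820 + 195*s (N(s) = 195*(-76 + s) = -14820 + 195*s)
n = 33902 (n = 20686 + 13216 = 33902)
I = 33902
√(I + N(G(-14, 9))) = √(33902 + (-14820 + 195*6)) = √(33902 + (-14820 + 1170)) = √(33902 - 13650) = √20252 = 2*√5063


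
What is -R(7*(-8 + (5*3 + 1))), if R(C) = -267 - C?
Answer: 323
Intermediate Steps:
-R(7*(-8 + (5*3 + 1))) = -(-267 - 7*(-8 + (5*3 + 1))) = -(-267 - 7*(-8 + (15 + 1))) = -(-267 - 7*(-8 + 16)) = -(-267 - 7*8) = -(-267 - 1*56) = -(-267 - 56) = -1*(-323) = 323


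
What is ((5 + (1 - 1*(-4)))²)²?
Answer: 10000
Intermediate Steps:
((5 + (1 - 1*(-4)))²)² = ((5 + (1 + 4))²)² = ((5 + 5)²)² = (10²)² = 100² = 10000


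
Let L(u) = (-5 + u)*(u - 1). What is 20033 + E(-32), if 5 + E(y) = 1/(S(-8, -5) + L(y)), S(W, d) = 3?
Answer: 24514273/1224 ≈ 20028.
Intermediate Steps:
L(u) = (-1 + u)*(-5 + u) (L(u) = (-5 + u)*(-1 + u) = (-1 + u)*(-5 + u))
E(y) = -5 + 1/(8 + y**2 - 6*y) (E(y) = -5 + 1/(3 + (5 + y**2 - 6*y)) = -5 + 1/(8 + y**2 - 6*y))
20033 + E(-32) = 20033 + (-39 - 5*(-32)**2 + 30*(-32))/(8 + (-32)**2 - 6*(-32)) = 20033 + (-39 - 5*1024 - 960)/(8 + 1024 + 192) = 20033 + (-39 - 5120 - 960)/1224 = 20033 + (1/1224)*(-6119) = 20033 - 6119/1224 = 24514273/1224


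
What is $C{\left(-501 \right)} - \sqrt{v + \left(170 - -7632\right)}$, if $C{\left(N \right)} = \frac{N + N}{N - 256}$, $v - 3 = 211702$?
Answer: $\frac{1002}{757} - \sqrt{219507} \approx -467.19$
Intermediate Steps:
$v = 211705$ ($v = 3 + 211702 = 211705$)
$C{\left(N \right)} = \frac{2 N}{-256 + N}$
$C{\left(-501 \right)} - \sqrt{v + \left(170 - -7632\right)} = 2 \left(-501\right) \frac{1}{-256 - 501} - \sqrt{211705 + \left(170 - -7632\right)} = 2 \left(-501\right) \frac{1}{-757} - \sqrt{211705 + \left(170 + 7632\right)} = 2 \left(-501\right) \left(- \frac{1}{757}\right) - \sqrt{211705 + 7802} = \frac{1002}{757} - \sqrt{219507}$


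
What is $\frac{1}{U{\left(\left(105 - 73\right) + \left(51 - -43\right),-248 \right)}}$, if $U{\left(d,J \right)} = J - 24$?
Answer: $- \frac{1}{272} \approx -0.0036765$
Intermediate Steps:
$U{\left(d,J \right)} = -24 + J$ ($U{\left(d,J \right)} = J - 24 = -24 + J$)
$\frac{1}{U{\left(\left(105 - 73\right) + \left(51 - -43\right),-248 \right)}} = \frac{1}{-24 - 248} = \frac{1}{-272} = - \frac{1}{272}$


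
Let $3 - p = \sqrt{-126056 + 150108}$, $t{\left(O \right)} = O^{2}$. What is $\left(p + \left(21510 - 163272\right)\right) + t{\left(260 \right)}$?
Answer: $-74159 - 2 \sqrt{6013} \approx -74314.0$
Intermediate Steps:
$p = 3 - 2 \sqrt{6013}$ ($p = 3 - \sqrt{-126056 + 150108} = 3 - \sqrt{24052} = 3 - 2 \sqrt{6013} \approx -152.09$)
$\left(p + \left(21510 - 163272\right)\right) + t{\left(260 \right)} = \left(\left(3 - 2 \sqrt{6013}\right) + \left(21510 - 163272\right)\right) + 260^{2} = \left(\left(3 - 2 \sqrt{6013}\right) + \left(21510 - 163272\right)\right) + 67600 = \left(\left(3 - 2 \sqrt{6013}\right) - 141762\right) + 67600 = \left(-141759 - 2 \sqrt{6013}\right) + 67600 = -74159 - 2 \sqrt{6013}$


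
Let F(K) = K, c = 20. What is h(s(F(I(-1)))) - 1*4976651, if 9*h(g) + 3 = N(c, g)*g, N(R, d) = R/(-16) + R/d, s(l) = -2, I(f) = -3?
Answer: -29859893/6 ≈ -4.9766e+6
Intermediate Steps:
N(R, d) = -R/16 + R/d (N(R, d) = R*(-1/16) + R/d = -R/16 + R/d)
h(g) = -1/3 + g*(-5/4 + 20/g)/9 (h(g) = -1/3 + ((-1/16*20 + 20/g)*g)/9 = -1/3 + ((-5/4 + 20/g)*g)/9 = -1/3 + (g*(-5/4 + 20/g))/9 = -1/3 + g*(-5/4 + 20/g)/9)
h(s(F(I(-1)))) - 1*4976651 = (17/9 - 5/36*(-2)) - 1*4976651 = (17/9 + 5/18) - 4976651 = 13/6 - 4976651 = -29859893/6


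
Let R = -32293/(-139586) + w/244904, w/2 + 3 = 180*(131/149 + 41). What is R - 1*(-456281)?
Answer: 581027490948398495/1273397572964 ≈ 4.5628e+5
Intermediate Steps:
w = 2245506/149 (w = -6 + 2*(180*(131/149 + 41)) = -6 + 2*(180*(6240/149)) = -6 + 2*(1123200/149) = -6 + 2246400/149 = 2245506/149 ≈ 15071.)
R = 372958811611/1273397572964 (R = -32293/(-139586) + (2245506/149)/244904 = -32293*(-1/139586) + (2245506/149)*(1/244904) = 32293/139586 + 1122753/18245348 = 372958811611/1273397572964 ≈ 0.29288)
R - 1*(-456281) = 372958811611/1273397572964 - 1*(-456281) = 372958811611/1273397572964 + 456281 = 581027490948398495/1273397572964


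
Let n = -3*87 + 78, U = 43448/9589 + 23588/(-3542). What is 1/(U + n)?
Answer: -16982119/3143874035 ≈ -0.0054017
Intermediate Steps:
U = -36146258/16982119 (U = 43448*(1/9589) + 23588*(-1/3542) = 43448/9589 - 11794/1771 = -36146258/16982119 ≈ -2.1285)
n = -183 (n = -261 + 78 = -183)
1/(U + n) = 1/(-36146258/16982119 - 183) = 1/(-3143874035/16982119) = -16982119/3143874035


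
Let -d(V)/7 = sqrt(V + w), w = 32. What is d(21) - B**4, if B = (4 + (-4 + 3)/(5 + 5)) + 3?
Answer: -22667121/10000 - 7*sqrt(53) ≈ -2317.7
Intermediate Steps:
d(V) = -7*sqrt(32 + V) (d(V) = -7*sqrt(V + 32) = -7*sqrt(32 + V))
B = 69/10 (B = (4 - 1/10) + 3 = 39/10 + 3 = 69/10 ≈ 6.9000)
d(21) - B**4 = -7*sqrt(32 + 21) - (69/10)**4 = -7*sqrt(53) - 1*22667121/10000 = -7*sqrt(53) - 22667121/10000 = -22667121/10000 - 7*sqrt(53)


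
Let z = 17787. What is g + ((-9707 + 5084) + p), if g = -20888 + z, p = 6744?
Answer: -980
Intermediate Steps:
g = -3101 (g = -20888 + 17787 = -3101)
g + ((-9707 + 5084) + p) = -3101 + ((-9707 + 5084) + 6744) = -3101 + (-4623 + 6744) = -3101 + 2121 = -980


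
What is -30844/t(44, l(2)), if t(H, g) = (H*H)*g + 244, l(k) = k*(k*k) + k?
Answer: -7711/4901 ≈ -1.5734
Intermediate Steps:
l(k) = k + k**3 (l(k) = k*k**2 + k = k**3 + k = k + k**3)
t(H, g) = 244 + g*H**2 (t(H, g) = H**2*g + 244 = g*H**2 + 244 = 244 + g*H**2)
-30844/t(44, l(2)) = -30844/(244 + (2 + 2**3)*44**2) = -30844/(244 + (2 + 8)*1936) = -30844/(244 + 10*1936) = -30844/(244 + 19360) = -30844/19604 = -30844*1/19604 = -7711/4901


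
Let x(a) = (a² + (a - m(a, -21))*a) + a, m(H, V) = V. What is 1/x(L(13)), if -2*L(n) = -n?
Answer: 2/455 ≈ 0.0043956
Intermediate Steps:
L(n) = n/2 (L(n) = -(-1)*n/2 = n/2)
x(a) = a + a² + a*(21 + a) (x(a) = (a² + (a - 1*(-21))*a) + a = (a² + (a + 21)*a) + a = (a² + (21 + a)*a) + a = (a² + a*(21 + a)) + a = a + a² + a*(21 + a))
1/x(L(13)) = 1/(2*((½)*13)*(11 + (½)*13)) = 1/(2*(13/2)*(11 + 13/2)) = 1/(2*(13/2)*(35/2)) = 1/(455/2) = 2/455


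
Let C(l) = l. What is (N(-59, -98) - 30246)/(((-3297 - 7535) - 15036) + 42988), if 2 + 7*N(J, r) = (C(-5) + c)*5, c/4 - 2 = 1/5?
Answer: -42341/23968 ≈ -1.7666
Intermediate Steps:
c = 44/5 (c = 8 + 4/5 = 8 + 4*(⅕) = 8 + ⅘ = 44/5 ≈ 8.8000)
N(J, r) = 17/7 (N(J, r) = -2/7 + ((-5 + 44/5)*5)/7 = -2/7 + ((19/5)*5)/7 = -2/7 + (⅐)*19 = -2/7 + 19/7 = 17/7)
(N(-59, -98) - 30246)/(((-3297 - 7535) - 15036) + 42988) = (17/7 - 30246)/(((-3297 - 7535) - 15036) + 42988) = -211705/(7*((-10832 - 15036) + 42988)) = -211705/(7*(-25868 + 42988)) = -211705/7/17120 = -211705/7*1/17120 = -42341/23968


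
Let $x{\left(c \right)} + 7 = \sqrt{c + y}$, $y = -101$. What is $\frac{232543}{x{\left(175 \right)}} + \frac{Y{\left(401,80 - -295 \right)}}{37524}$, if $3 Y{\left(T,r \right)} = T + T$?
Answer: $\frac{91622417111}{1407150} + \frac{232543 \sqrt{74}}{25} \approx 1.4513 \cdot 10^{5}$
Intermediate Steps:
$Y{\left(T,r \right)} = \frac{2 T}{3}$ ($Y{\left(T,r \right)} = \frac{T + T}{3} = \frac{2 T}{3}$)
$x{\left(c \right)} = -7 + \sqrt{-101 + c}$ ($x{\left(c \right)} = -7 + \sqrt{c - 101} = -7 + \sqrt{-101 + c}$)
$\frac{232543}{x{\left(175 \right)}} + \frac{Y{\left(401,80 - -295 \right)}}{37524} = \frac{232543}{-7 + \sqrt{-101 + 175}} + \frac{\frac{2}{3} \cdot 401}{37524} = \frac{232543}{-7 + \sqrt{74}} + \frac{802}{3} \cdot \frac{1}{37524} = \frac{232543}{-7 + \sqrt{74}} + \frac{401}{56286} = \frac{401}{56286} + \frac{232543}{-7 + \sqrt{74}}$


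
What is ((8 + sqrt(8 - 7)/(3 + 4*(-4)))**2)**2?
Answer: 112550881/28561 ≈ 3940.7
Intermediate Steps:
((8 + sqrt(8 - 7)/(3 + 4*(-4)))**2)**2 = ((8 + sqrt(1)/(3 - 16))**2)**2 = ((8 + 1/(-13))**2)**2 = ((8 + 1*(-1/13))**2)**2 = ((8 - 1/13)**2)**2 = ((103/13)**2)**2 = (10609/169)**2 = 112550881/28561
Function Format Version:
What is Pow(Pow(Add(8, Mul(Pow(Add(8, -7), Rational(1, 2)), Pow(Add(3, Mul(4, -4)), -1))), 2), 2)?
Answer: Rational(112550881, 28561) ≈ 3940.7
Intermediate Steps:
Pow(Pow(Add(8, Mul(Pow(Add(8, -7), Rational(1, 2)), Pow(Add(3, Mul(4, -4)), -1))), 2), 2) = Pow(Pow(Add(8, Mul(Pow(1, Rational(1, 2)), Pow(Add(3, -16), -1))), 2), 2) = Pow(Pow(Add(8, Mul(1, Pow(-13, -1))), 2), 2) = Pow(Pow(Add(8, Mul(1, Rational(-1, 13))), 2), 2) = Pow(Pow(Add(8, Rational(-1, 13)), 2), 2) = Pow(Pow(Rational(103, 13), 2), 2) = Pow(Rational(10609, 169), 2) = Rational(112550881, 28561)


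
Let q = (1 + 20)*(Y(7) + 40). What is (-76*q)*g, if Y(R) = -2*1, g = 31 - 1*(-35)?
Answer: -4002768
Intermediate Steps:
g = 66 (g = 31 + 35 = 66)
Y(R) = -2
q = 798 (q = (1 + 20)*(-2 + 40) = 21*38 = 798)
(-76*q)*g = -76*798*66 = -60648*66 = -4002768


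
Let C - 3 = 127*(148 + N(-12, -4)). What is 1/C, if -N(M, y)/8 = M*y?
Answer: -1/29969 ≈ -3.3368e-5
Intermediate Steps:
N(M, y) = -8*M*y
C = -29969 (C = 3 + 127*(148 - 8*(-12)*(-4)) = 3 + 127*(148 - 384) = 3 + 127*(-236) = 3 - 29972 = -29969)
1/C = 1/(-29969) = -1/29969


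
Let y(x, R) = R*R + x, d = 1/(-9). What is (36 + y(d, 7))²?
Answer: 583696/81 ≈ 7206.1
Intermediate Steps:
d = -⅑ ≈ -0.11111
y(x, R) = x + R² (y(x, R) = R² + x = x + R²)
(36 + y(d, 7))² = (36 + (-⅑ + 7²))² = (36 + (-⅑ + 49))² = (36 + 440/9)² = (764/9)² = 583696/81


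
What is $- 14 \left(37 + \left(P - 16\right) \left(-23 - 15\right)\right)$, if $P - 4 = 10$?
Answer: $-1582$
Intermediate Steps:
$P = 14$ ($P = 4 + 10 = 14$)
$- 14 \left(37 + \left(P - 16\right) \left(-23 - 15\right)\right) = - 14 \left(37 + \left(14 - 16\right) \left(-23 - 15\right)\right) = - 14 \left(37 - -76\right) = - 14 \left(37 + 76\right) = \left(-14\right) 113 = -1582$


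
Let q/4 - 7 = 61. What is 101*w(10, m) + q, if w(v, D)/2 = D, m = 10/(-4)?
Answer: -233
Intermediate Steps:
q = 272 (q = 28 + 4*61 = 28 + 244 = 272)
m = -5/2 (m = 10*(-¼) = -5/2 ≈ -2.5000)
w(v, D) = 2*D
101*w(10, m) + q = 101*(2*(-5/2)) + 272 = 101*(-5) + 272 = -505 + 272 = -233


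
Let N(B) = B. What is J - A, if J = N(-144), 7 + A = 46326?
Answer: -46463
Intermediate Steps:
A = 46319 (A = -7 + 46326 = 46319)
J = -144
J - A = -144 - 1*46319 = -144 - 46319 = -46463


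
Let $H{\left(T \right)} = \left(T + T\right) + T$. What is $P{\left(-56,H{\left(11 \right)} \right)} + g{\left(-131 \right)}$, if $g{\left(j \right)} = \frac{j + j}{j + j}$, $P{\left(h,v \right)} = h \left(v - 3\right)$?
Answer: $-1679$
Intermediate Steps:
$H{\left(T \right)} = 3 T$ ($H{\left(T \right)} = 2 T + T = 3 T$)
$P{\left(h,v \right)} = h \left(-3 + v\right)$
$g{\left(j \right)} = 1$ ($g{\left(j \right)} = \frac{2 j}{2 j} = 2 j \frac{1}{2 j} = 1$)
$P{\left(-56,H{\left(11 \right)} \right)} + g{\left(-131 \right)} = - 56 \left(-3 + 3 \cdot 11\right) + 1 = - 56 \left(-3 + 33\right) + 1 = \left(-56\right) 30 + 1 = -1680 + 1 = -1679$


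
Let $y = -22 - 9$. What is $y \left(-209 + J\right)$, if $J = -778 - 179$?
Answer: $36146$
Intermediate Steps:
$J = -957$ ($J = -778 - 179 = -957$)
$y = -31$
$y \left(-209 + J\right) = - 31 \left(-209 - 957\right) = \left(-31\right) \left(-1166\right) = 36146$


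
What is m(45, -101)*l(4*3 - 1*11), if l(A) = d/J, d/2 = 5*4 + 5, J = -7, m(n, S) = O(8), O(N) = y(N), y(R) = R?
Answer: -400/7 ≈ -57.143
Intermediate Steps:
O(N) = N
m(n, S) = 8
d = 50 (d = 2*(5*4 + 5) = 2*(20 + 5) = 2*25 = 50)
l(A) = -50/7 (l(A) = 50/(-7) = 50*(-1/7) = -50/7)
m(45, -101)*l(4*3 - 1*11) = 8*(-50/7) = -400/7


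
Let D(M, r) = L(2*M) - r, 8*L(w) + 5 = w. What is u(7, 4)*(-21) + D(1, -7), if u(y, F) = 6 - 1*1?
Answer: -787/8 ≈ -98.375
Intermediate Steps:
L(w) = -5/8 + w/8
D(M, r) = -5/8 - r + M/4 (D(M, r) = (-5/8 + (2*M)/8) - r = (-5/8 + M/4) - r = -5/8 - r + M/4)
u(y, F) = 5 (u(y, F) = 6 - 1 = 5)
u(7, 4)*(-21) + D(1, -7) = 5*(-21) + (-5/8 - 1*(-7) + (¼)*1) = -105 + (-5/8 + 7 + ¼) = -105 + 53/8 = -787/8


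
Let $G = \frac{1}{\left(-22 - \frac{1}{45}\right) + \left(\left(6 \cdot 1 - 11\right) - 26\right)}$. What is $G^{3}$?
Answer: $- \frac{91125}{13583488456} \approx -6.7085 \cdot 10^{-6}$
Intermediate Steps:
$G = - \frac{45}{2386}$ ($G = \frac{1}{\left(-22 - \frac{1}{45}\right) + \left(\left(6 - 11\right) - 26\right)} = \frac{1}{- \frac{991}{45} - 31} = \frac{1}{- \frac{2386}{45}} = - \frac{45}{2386} \approx -0.01886$)
$G^{3} = \left(- \frac{45}{2386}\right)^{3} = - \frac{91125}{13583488456}$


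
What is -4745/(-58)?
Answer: 4745/58 ≈ 81.810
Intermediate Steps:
-4745/(-58) = -4745*(-1)/58 = -65*(-73/58) = 4745/58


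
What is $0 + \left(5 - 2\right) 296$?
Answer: $888$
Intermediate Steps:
$0 + \left(5 - 2\right) 296 = 0 + 3 \cdot 296 = 0 + 888 = 888$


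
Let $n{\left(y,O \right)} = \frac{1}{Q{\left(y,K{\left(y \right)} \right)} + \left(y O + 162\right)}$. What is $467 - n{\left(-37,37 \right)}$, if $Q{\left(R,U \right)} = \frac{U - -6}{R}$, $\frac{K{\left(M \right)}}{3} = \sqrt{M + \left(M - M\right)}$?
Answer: $\frac{931649167191}{1994962558} - \frac{111 i \sqrt{37}}{1994962558} \approx 467.0 - 3.3845 \cdot 10^{-7} i$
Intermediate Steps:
$K{\left(M \right)} = 3 \sqrt{M}$ ($K{\left(M \right)} = 3 \sqrt{M + \left(M - M\right)} = 3 \sqrt{M + 0} = 3 \sqrt{M}$)
$Q{\left(R,U \right)} = \frac{6 + U}{R}$ ($Q{\left(R,U \right)} = \frac{U + 6}{R} = \frac{6 + U}{R}$)
$n{\left(y,O \right)} = \frac{1}{162 + O y + \frac{6 + 3 \sqrt{y}}{y}}$ ($n{\left(y,O \right)} = \frac{1}{\frac{6 + 3 \sqrt{y}}{y} + \left(y O + 162\right)} = \frac{1}{\frac{6 + 3 \sqrt{y}}{y} + \left(O y + 162\right)} = \frac{1}{\frac{6 + 3 \sqrt{y}}{y} + \left(162 + O y\right)} = \frac{1}{162 + O y + \frac{6 + 3 \sqrt{y}}{y}}$)
$467 - n{\left(-37,37 \right)} = 467 - - \frac{37}{6 + 3 \sqrt{-37} - 37 \left(162 + 37 \left(-37\right)\right)} = 467 - - \frac{37}{6 + 3 i \sqrt{37} - 37 \left(162 - 1369\right)} = 467 - - \frac{37}{6 + 3 i \sqrt{37} - -44659} = 467 - - \frac{37}{6 + 3 i \sqrt{37} + 44659} = 467 - - \frac{37}{44665 + 3 i \sqrt{37}} = 467 + \frac{37}{44665 + 3 i \sqrt{37}}$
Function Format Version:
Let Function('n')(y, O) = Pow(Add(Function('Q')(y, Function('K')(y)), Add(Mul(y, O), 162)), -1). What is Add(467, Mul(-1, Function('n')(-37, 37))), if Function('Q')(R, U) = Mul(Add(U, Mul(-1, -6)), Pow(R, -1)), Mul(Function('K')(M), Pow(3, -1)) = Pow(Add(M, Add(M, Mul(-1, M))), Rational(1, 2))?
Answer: Add(Rational(931649167191, 1994962558), Mul(Rational(-111, 1994962558), I, Pow(37, Rational(1, 2)))) ≈ Add(467.00, Mul(-3.3845e-7, I))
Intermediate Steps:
Function('K')(M) = Mul(3, Pow(M, Rational(1, 2))) (Function('K')(M) = Mul(3, Pow(Add(M, Add(M, Mul(-1, M))), Rational(1, 2))) = Mul(3, Pow(Add(M, 0), Rational(1, 2))) = Mul(3, Pow(M, Rational(1, 2))))
Function('Q')(R, U) = Mul(Pow(R, -1), Add(6, U)) (Function('Q')(R, U) = Mul(Add(U, 6), Pow(R, -1)) = Mul(Add(6, U), Pow(R, -1)) = Mul(Pow(R, -1), Add(6, U)))
Function('n')(y, O) = Pow(Add(162, Mul(O, y), Mul(Pow(y, -1), Add(6, Mul(3, Pow(y, Rational(1, 2)))))), -1) (Function('n')(y, O) = Pow(Add(Mul(Pow(y, -1), Add(6, Mul(3, Pow(y, Rational(1, 2))))), Add(Mul(y, O), 162)), -1) = Pow(Add(Mul(Pow(y, -1), Add(6, Mul(3, Pow(y, Rational(1, 2))))), Add(Mul(O, y), 162)), -1) = Pow(Add(Mul(Pow(y, -1), Add(6, Mul(3, Pow(y, Rational(1, 2))))), Add(162, Mul(O, y))), -1) = Pow(Add(162, Mul(O, y), Mul(Pow(y, -1), Add(6, Mul(3, Pow(y, Rational(1, 2)))))), -1))
Add(467, Mul(-1, Function('n')(-37, 37))) = Add(467, Mul(-1, Mul(-37, Pow(Add(6, Mul(3, Pow(-37, Rational(1, 2))), Mul(-37, Add(162, Mul(37, -37)))), -1)))) = Add(467, Mul(-1, Mul(-37, Pow(Add(6, Mul(3, Mul(I, Pow(37, Rational(1, 2)))), Mul(-37, Add(162, -1369))), -1)))) = Add(467, Mul(-1, Mul(-37, Pow(Add(6, Mul(3, I, Pow(37, Rational(1, 2))), Mul(-37, -1207)), -1)))) = Add(467, Mul(-1, Mul(-37, Pow(Add(6, Mul(3, I, Pow(37, Rational(1, 2))), 44659), -1)))) = Add(467, Mul(-1, Mul(-37, Pow(Add(44665, Mul(3, I, Pow(37, Rational(1, 2)))), -1)))) = Add(467, Mul(37, Pow(Add(44665, Mul(3, I, Pow(37, Rational(1, 2)))), -1)))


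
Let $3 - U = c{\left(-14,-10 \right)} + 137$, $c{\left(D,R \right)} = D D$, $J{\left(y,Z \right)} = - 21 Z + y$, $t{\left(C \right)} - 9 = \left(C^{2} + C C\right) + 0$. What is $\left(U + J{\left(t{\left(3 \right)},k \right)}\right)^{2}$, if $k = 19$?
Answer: $492804$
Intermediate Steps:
$t{\left(C \right)} = 9 + 2 C^{2}$ ($t{\left(C \right)} = 9 + \left(\left(C^{2} + C C\right) + 0\right) = 9 + \left(\left(C^{2} + C^{2}\right) + 0\right) = 9 + \left(2 C^{2} + 0\right) = 9 + 2 C^{2}$)
$J{\left(y,Z \right)} = y - 21 Z$
$c{\left(D,R \right)} = D^{2}$
$U = -330$ ($U = 3 - \left(\left(-14\right)^{2} + 137\right) = 3 - \left(196 + 137\right) = 3 - 333 = -330$)
$\left(U + J{\left(t{\left(3 \right)},k \right)}\right)^{2} = \left(-330 + \left(\left(9 + 2 \cdot 3^{2}\right) - 399\right)\right)^{2} = \left(-330 + \left(\left(9 + 2 \cdot 9\right) - 399\right)\right)^{2} = \left(-330 + \left(\left(9 + 18\right) - 399\right)\right)^{2} = \left(-330 + \left(27 - 399\right)\right)^{2} = \left(-330 - 372\right)^{2} = \left(-702\right)^{2} = 492804$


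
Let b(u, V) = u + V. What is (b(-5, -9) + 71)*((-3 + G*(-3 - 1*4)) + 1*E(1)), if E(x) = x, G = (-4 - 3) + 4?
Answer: 1083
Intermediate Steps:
G = -3 (G = -7 + 4 = -3)
b(u, V) = V + u
(b(-5, -9) + 71)*((-3 + G*(-3 - 1*4)) + 1*E(1)) = ((-9 - 5) + 71)*((-3 - 3*(-3 - 1*4)) + 1*1) = (-14 + 71)*((-3 - 3*(-3 - 4)) + 1) = 57*((-3 - 3*(-7)) + 1) = 57*((-3 + 21) + 1) = 57*(18 + 1) = 57*19 = 1083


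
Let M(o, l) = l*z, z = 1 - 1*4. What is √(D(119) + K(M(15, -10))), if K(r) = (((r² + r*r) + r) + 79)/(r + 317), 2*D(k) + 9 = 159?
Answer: √9693098/347 ≈ 8.9723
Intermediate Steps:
D(k) = 75 (D(k) = -9/2 + (½)*159 = -9/2 + 159/2 = 75)
z = -3 (z = 1 - 4 = -3)
M(o, l) = -3*l (M(o, l) = l*(-3) = -3*l)
K(r) = (79 + r + 2*r²)/(317 + r) (K(r) = (((r² + r²) + r) + 79)/(317 + r) = ((2*r² + r) + 79)/(317 + r) = ((r + 2*r²) + 79)/(317 + r) = (79 + r + 2*r²)/(317 + r))
√(D(119) + K(M(15, -10))) = √(75 + (79 - 3*(-10) + 2*(-3*(-10))²)/(317 - 3*(-10))) = √(75 + (79 + 30 + 2*30²)/(317 + 30)) = √(75 + (79 + 30 + 2*900)/347) = √(75 + (79 + 30 + 1800)/347) = √(75 + (1/347)*1909) = √(75 + 1909/347) = √(27934/347) = √9693098/347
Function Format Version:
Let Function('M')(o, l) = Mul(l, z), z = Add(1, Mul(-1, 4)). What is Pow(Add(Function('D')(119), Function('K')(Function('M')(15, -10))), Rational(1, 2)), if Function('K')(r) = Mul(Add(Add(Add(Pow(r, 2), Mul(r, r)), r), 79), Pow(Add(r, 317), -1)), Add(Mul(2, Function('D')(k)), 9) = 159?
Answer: Mul(Rational(1, 347), Pow(9693098, Rational(1, 2))) ≈ 8.9723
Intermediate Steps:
Function('D')(k) = 75 (Function('D')(k) = Add(Rational(-9, 2), Mul(Rational(1, 2), 159)) = Add(Rational(-9, 2), Rational(159, 2)) = 75)
z = -3 (z = Add(1, -4) = -3)
Function('M')(o, l) = Mul(-3, l) (Function('M')(o, l) = Mul(l, -3) = Mul(-3, l))
Function('K')(r) = Mul(Pow(Add(317, r), -1), Add(79, r, Mul(2, Pow(r, 2)))) (Function('K')(r) = Mul(Add(Add(Add(Pow(r, 2), Pow(r, 2)), r), 79), Pow(Add(317, r), -1)) = Mul(Add(Add(Mul(2, Pow(r, 2)), r), 79), Pow(Add(317, r), -1)) = Mul(Add(Add(r, Mul(2, Pow(r, 2))), 79), Pow(Add(317, r), -1)) = Mul(Add(79, r, Mul(2, Pow(r, 2))), Pow(Add(317, r), -1)) = Mul(Pow(Add(317, r), -1), Add(79, r, Mul(2, Pow(r, 2)))))
Pow(Add(Function('D')(119), Function('K')(Function('M')(15, -10))), Rational(1, 2)) = Pow(Add(75, Mul(Pow(Add(317, Mul(-3, -10)), -1), Add(79, Mul(-3, -10), Mul(2, Pow(Mul(-3, -10), 2))))), Rational(1, 2)) = Pow(Add(75, Mul(Pow(Add(317, 30), -1), Add(79, 30, Mul(2, Pow(30, 2))))), Rational(1, 2)) = Pow(Add(75, Mul(Pow(347, -1), Add(79, 30, Mul(2, 900)))), Rational(1, 2)) = Pow(Add(75, Mul(Rational(1, 347), Add(79, 30, 1800))), Rational(1, 2)) = Pow(Add(75, Mul(Rational(1, 347), 1909)), Rational(1, 2)) = Pow(Add(75, Rational(1909, 347)), Rational(1, 2)) = Pow(Rational(27934, 347), Rational(1, 2)) = Mul(Rational(1, 347), Pow(9693098, Rational(1, 2)))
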